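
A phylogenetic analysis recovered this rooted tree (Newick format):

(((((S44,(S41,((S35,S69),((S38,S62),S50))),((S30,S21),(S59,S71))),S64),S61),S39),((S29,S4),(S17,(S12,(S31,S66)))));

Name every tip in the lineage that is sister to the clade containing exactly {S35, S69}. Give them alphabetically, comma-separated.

The clade containing exactly {S35, S69} attaches to the tree at the node subtending ((S35,S69),((S38,S62),S50)).
The other lineage descending from that same node — the sister group — is ((S38,S62),S50); its 3 tips in alphabetical order are the answer.

S38, S50, S62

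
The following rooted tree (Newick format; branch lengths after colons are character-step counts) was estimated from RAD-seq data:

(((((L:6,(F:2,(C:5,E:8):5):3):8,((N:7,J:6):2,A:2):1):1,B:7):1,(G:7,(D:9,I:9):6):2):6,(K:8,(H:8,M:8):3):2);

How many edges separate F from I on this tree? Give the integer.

8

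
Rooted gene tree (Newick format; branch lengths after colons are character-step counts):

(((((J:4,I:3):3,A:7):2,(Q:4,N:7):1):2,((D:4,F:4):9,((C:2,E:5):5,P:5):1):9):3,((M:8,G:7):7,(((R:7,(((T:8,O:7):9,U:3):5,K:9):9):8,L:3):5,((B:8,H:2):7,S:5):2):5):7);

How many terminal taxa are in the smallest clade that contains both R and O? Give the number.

The MRCA of R and O is the node subtending (R,(((T,O),U),K)).
That clade contains 5 terminal taxa: K, O, R, T, U.

5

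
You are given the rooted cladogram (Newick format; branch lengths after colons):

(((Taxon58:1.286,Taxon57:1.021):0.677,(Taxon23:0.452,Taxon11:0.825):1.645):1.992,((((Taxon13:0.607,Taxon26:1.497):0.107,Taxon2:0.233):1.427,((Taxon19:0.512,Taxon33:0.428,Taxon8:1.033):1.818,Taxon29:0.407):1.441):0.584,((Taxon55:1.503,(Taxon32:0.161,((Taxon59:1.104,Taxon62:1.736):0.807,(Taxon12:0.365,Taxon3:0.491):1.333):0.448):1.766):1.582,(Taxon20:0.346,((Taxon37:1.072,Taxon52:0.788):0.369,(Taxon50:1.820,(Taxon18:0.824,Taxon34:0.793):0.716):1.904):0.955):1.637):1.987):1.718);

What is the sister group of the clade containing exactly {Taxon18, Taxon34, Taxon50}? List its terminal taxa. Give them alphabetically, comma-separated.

The clade containing exactly {Taxon18, Taxon34, Taxon50} attaches to the tree at the node subtending ((Taxon37,Taxon52),(Taxon50,(Taxon18,Taxon34))).
The other lineage descending from that same node — the sister group — is (Taxon37,Taxon52); its 2 tips in alphabetical order are the answer.

Taxon37, Taxon52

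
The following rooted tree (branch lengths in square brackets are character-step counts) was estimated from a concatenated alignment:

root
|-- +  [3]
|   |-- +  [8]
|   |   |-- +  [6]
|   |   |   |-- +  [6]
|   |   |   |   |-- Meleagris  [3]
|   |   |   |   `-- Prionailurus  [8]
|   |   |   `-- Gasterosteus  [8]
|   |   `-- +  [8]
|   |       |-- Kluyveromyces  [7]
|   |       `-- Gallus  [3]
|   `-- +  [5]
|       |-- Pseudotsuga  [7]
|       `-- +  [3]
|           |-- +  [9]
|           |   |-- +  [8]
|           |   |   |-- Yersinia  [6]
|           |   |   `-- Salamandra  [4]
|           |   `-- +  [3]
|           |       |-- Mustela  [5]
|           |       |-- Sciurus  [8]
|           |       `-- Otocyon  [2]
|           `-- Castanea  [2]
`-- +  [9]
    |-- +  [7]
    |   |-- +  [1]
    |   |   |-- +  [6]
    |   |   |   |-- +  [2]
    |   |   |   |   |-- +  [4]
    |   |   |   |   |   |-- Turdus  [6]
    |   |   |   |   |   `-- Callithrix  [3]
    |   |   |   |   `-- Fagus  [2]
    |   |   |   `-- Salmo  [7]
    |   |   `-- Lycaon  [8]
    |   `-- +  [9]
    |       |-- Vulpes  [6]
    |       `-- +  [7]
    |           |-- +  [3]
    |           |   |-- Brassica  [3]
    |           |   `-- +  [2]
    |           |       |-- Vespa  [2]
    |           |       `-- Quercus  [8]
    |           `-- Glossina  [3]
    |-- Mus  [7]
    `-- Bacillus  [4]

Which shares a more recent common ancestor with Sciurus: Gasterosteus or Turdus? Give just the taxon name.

The MRCA of Sciurus and Gasterosteus subtends ((((Meleagris,Prionailurus),Gasterosteus),(Kluyveromyces,Gallus)),(Pseudotsuga,(((Yersinia,Salamandra),(Mustela,Sciurus,Otocyon)),Castanea))) (12 taxa).
The MRCA of Sciurus and Turdus is the root, subtending the entire tree (24 taxa).
The first is nested inside the second, so Sciurus shares a more recent common ancestor with Gasterosteus.

Gasterosteus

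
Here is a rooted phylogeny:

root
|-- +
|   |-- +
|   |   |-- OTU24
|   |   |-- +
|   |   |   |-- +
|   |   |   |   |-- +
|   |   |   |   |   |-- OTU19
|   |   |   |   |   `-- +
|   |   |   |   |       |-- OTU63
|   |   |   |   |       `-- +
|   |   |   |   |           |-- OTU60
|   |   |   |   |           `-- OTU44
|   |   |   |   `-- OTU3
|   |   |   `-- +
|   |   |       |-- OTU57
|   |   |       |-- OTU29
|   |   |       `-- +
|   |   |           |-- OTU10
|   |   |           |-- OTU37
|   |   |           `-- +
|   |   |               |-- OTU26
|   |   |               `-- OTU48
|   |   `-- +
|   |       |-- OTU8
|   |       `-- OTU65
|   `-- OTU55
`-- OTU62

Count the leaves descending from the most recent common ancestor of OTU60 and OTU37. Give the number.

The MRCA of OTU60 and OTU37 is the node subtending (((OTU19,(OTU63,(OTU60,OTU44))),OTU3),(OTU57,OTU29,(OTU10,OTU37,(OTU26,OTU48)))).
That clade contains 11 terminal taxa: OTU10, OTU19, OTU26, OTU29, OTU3, OTU37, OTU44, OTU48, OTU57, OTU60, OTU63.

11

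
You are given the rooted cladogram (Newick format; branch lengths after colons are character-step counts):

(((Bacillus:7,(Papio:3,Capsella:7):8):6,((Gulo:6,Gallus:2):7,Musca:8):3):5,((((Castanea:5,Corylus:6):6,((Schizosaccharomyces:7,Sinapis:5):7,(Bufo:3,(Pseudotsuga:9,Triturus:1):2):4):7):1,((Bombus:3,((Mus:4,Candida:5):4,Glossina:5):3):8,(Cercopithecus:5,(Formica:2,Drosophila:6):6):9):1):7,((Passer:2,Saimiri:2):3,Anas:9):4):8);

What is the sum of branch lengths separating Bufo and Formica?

The path runs Bufo → … → MRCA → … → Formica; the MRCA is the node subtending (((Castanea,Corylus),((Schizosaccharomyces,Sinapis),(Bufo,(Pseudotsuga,Triturus)))),((Bombus,((Mus,Candida),Glossina)),(Cercopithecus,(Formica,Drosophila)))).
Branch lengths along that path: 3 + 4 + 7 + 1 + 1 + 9 + 6 + 2 = 33.

33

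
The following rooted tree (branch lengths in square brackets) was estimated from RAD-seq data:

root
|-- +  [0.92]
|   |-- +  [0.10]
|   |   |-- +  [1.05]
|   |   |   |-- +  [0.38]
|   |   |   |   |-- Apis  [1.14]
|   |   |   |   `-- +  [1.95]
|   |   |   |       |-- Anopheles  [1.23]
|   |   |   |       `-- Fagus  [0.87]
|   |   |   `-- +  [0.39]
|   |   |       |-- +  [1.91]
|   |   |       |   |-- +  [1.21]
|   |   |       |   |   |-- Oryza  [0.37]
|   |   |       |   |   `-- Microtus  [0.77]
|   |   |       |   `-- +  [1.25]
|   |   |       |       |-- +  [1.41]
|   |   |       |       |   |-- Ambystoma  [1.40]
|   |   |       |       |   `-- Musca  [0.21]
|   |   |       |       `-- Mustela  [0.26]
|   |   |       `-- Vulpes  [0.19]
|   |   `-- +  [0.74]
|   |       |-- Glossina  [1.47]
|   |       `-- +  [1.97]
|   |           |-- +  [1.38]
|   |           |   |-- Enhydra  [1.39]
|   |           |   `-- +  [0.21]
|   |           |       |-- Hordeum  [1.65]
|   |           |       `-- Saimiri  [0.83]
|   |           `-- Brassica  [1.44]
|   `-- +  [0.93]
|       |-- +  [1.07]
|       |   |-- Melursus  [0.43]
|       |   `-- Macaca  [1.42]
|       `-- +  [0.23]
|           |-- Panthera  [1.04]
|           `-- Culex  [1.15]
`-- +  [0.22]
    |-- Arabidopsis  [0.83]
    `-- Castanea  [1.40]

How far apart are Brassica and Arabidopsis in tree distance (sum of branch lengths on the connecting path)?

6.22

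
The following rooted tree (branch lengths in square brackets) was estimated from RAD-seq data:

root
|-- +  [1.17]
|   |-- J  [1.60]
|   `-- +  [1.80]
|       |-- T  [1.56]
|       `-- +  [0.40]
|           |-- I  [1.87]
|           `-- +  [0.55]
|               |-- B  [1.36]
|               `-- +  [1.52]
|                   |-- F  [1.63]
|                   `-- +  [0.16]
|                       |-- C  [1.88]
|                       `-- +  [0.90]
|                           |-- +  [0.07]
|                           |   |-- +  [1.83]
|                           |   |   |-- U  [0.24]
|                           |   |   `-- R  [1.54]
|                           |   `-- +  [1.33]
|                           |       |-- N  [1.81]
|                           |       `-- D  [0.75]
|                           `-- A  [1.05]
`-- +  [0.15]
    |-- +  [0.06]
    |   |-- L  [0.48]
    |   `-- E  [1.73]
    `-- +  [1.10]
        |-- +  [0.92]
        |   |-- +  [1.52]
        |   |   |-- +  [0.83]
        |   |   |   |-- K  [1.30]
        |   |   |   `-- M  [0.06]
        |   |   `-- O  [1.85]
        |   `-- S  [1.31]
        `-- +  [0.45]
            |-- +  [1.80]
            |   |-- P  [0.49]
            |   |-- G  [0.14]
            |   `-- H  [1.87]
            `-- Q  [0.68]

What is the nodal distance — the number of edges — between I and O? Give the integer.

The MRCA of I and O is the root of the tree.
From I up to that node: 4 branches. From O up to the same node: 5 branches. Total: 4 + 5 = 9.

9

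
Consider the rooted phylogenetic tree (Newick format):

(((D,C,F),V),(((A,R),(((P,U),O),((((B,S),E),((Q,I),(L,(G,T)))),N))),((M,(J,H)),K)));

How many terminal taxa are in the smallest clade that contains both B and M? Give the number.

18

The MRCA of B and M is the node subtending (((A,R),(((P,U),O),((((B,S),E),((Q,I),(L,(G,T)))),N))),((M,(J,H)),K)).
That clade contains 18 terminal taxa: A, B, E, G, H, I, J, K, L, M, N, O, P, Q, R, S, T, U.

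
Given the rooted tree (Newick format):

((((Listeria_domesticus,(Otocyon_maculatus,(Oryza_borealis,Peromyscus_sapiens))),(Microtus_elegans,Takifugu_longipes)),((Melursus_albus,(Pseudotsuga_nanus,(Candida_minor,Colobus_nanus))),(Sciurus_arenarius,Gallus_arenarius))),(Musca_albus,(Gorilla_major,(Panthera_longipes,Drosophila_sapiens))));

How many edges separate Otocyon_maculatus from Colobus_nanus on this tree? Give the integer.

9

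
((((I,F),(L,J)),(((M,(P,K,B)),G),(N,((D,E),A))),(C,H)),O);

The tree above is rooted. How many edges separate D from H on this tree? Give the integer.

The MRCA of D and H is the node subtending (((I,F),(L,J)),(((M,(P,K,B)),G),(N,((D,E),A))),(C,H)).
From D up to that node: 5 branches. From H up to the same node: 2 branches. Total: 5 + 2 = 7.

7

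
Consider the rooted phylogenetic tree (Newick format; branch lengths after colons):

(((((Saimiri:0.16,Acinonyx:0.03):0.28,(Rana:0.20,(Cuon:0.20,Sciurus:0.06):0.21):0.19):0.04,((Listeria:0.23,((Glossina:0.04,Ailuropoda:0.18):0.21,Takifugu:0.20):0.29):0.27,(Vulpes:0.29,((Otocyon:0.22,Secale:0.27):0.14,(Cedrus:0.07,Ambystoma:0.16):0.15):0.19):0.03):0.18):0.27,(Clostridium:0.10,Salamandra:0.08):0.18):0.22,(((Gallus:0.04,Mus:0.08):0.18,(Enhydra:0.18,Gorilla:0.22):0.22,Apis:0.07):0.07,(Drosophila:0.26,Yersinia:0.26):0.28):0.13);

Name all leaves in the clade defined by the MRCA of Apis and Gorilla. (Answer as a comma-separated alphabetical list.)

Tracing Apis: it sits inside ((Gallus,Mus),(Enhydra,Gorilla),Apis).
Tracing Gorilla: it sits inside (Enhydra,Gorilla).
The smallest clade enclosing both is ((Gallus,Mus),(Enhydra,Gorilla),Apis); the answer is its 5 terminal taxa in alphabetical order.

Apis, Enhydra, Gallus, Gorilla, Mus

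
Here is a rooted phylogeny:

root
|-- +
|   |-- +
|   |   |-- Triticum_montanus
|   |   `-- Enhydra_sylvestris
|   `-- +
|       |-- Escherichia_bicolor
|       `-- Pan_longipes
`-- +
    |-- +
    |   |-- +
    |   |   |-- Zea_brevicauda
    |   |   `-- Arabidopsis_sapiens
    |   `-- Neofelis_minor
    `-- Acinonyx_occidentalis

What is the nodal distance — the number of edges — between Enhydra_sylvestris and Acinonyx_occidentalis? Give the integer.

The MRCA of Enhydra_sylvestris and Acinonyx_occidentalis is the root of the tree.
From Enhydra_sylvestris up to that node: 3 branches. From Acinonyx_occidentalis up to the same node: 2 branches. Total: 3 + 2 = 5.

5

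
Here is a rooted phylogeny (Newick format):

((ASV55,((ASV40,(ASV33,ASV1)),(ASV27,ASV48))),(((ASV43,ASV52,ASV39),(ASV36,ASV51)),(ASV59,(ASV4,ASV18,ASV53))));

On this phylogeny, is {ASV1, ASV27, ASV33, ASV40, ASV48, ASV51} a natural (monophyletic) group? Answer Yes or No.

The MRCA of the listed taxa is the root, so the smallest clade containing them is the whole tree.
That clade also contains ASV18, ASV36, ASV39, ASV4, ASV43, ASV52, ASV53, ASV55, ASV59, which are not in the proposed group, so the group is not monophyletic.

No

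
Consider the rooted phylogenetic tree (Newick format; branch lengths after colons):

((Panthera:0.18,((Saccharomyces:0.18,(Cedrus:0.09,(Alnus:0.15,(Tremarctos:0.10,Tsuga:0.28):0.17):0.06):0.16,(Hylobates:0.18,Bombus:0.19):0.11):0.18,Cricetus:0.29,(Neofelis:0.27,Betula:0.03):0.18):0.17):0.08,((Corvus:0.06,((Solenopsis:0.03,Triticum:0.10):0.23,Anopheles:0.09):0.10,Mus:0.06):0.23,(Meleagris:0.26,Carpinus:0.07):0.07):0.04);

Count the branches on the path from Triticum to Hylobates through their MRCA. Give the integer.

The MRCA of Triticum and Hylobates is the root of the tree.
From Triticum up to that node: 5 branches. From Hylobates up to the same node: 5 branches. Total: 5 + 5 = 10.

10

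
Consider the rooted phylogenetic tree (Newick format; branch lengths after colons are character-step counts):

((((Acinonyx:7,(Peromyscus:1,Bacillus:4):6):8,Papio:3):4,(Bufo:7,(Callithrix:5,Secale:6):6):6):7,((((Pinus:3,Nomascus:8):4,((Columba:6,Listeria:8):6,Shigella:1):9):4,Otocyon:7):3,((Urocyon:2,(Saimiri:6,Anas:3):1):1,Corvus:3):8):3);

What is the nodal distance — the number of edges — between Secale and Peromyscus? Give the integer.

7

The MRCA of Secale and Peromyscus is the node subtending (((Acinonyx,(Peromyscus,Bacillus)),Papio),(Bufo,(Callithrix,Secale))).
From Secale up to that node: 3 branches. From Peromyscus up to the same node: 4 branches. Total: 3 + 4 = 7.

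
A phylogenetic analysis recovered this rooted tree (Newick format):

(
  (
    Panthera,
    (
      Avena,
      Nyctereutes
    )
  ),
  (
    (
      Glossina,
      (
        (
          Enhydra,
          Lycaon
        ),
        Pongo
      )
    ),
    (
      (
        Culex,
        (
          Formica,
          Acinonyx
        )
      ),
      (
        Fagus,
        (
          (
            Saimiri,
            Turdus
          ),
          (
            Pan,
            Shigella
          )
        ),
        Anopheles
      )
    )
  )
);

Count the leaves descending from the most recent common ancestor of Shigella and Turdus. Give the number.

4

The MRCA of Shigella and Turdus is the node subtending ((Saimiri,Turdus),(Pan,Shigella)).
That clade contains 4 terminal taxa: Pan, Saimiri, Shigella, Turdus.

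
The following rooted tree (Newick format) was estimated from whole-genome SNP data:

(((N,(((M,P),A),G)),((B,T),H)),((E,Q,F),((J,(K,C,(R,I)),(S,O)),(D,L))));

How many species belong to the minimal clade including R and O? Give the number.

The MRCA of R and O is the node subtending (J,(K,C,(R,I)),(S,O)).
That clade contains 7 terminal taxa: C, I, J, K, O, R, S.

7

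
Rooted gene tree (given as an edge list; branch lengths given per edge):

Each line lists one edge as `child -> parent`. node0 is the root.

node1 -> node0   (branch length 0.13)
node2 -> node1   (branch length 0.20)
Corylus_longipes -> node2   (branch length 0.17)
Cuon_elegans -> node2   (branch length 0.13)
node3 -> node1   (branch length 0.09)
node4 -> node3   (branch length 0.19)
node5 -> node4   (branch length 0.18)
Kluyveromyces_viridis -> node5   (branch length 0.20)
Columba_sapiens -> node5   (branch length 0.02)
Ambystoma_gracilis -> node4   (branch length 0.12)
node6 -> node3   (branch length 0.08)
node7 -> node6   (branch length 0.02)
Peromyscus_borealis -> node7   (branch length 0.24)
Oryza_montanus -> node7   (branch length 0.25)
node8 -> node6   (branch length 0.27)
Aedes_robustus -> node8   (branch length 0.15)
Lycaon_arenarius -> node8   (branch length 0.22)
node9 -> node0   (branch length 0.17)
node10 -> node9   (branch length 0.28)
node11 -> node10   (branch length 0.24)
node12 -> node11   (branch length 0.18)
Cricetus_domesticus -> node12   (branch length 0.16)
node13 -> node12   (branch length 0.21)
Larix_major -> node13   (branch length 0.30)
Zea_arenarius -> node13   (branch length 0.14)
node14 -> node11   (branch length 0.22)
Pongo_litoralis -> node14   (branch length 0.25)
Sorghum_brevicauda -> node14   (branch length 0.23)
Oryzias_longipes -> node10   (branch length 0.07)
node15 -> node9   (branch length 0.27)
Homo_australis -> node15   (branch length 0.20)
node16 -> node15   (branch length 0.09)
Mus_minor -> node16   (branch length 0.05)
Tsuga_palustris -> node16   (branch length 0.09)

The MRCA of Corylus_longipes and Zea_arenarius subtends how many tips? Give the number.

The MRCA of Corylus_longipes and Zea_arenarius is the root, so the clade is the entire tree.
That clade contains 18 terminal taxa: Aedes_robustus, Ambystoma_gracilis, Columba_sapiens, Corylus_longipes, Cricetus_domesticus, Cuon_elegans, Homo_australis, Kluyveromyces_viridis, Larix_major, Lycaon_arenarius, Mus_minor, Oryza_montanus, Oryzias_longipes, Peromyscus_borealis, Pongo_litoralis, Sorghum_brevicauda, Tsuga_palustris, Zea_arenarius.

18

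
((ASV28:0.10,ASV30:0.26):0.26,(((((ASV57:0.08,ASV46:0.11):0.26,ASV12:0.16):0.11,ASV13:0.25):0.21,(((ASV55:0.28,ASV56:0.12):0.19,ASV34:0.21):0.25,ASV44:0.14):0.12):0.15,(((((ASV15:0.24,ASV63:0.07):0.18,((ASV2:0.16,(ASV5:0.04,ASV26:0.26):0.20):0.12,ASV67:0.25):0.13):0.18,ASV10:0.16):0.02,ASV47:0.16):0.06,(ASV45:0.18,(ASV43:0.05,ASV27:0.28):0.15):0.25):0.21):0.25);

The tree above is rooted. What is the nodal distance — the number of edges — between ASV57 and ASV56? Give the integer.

8

The MRCA of ASV57 and ASV56 is the node subtending ((((ASV57,ASV46),ASV12),ASV13),(((ASV55,ASV56),ASV34),ASV44)).
From ASV57 up to that node: 4 branches. From ASV56 up to the same node: 4 branches. Total: 4 + 4 = 8.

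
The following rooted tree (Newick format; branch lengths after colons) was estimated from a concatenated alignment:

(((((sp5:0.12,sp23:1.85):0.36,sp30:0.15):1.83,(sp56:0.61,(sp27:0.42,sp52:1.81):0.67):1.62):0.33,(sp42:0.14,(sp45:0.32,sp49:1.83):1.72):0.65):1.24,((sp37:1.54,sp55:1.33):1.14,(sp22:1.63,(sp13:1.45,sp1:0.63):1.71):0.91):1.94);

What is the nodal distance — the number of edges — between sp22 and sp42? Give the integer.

6

The MRCA of sp22 and sp42 is the root of the tree.
From sp22 up to that node: 3 branches. From sp42 up to the same node: 3 branches. Total: 3 + 3 = 6.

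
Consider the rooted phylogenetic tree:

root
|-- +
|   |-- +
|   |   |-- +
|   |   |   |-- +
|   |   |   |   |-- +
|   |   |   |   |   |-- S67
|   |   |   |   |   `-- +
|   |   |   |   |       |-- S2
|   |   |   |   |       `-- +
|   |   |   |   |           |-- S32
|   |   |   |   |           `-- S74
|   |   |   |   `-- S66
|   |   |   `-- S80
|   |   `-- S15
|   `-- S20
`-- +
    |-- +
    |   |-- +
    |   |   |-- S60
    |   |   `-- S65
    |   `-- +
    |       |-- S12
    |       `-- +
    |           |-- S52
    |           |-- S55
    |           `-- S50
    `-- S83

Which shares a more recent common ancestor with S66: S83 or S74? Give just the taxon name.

The MRCA of S66 and S74 subtends ((S67,(S2,(S32,S74))),S66) (5 taxa).
The MRCA of S66 and S83 is the root, subtending the entire tree (15 taxa).
The first is nested inside the second, so S66 shares a more recent common ancestor with S74.

S74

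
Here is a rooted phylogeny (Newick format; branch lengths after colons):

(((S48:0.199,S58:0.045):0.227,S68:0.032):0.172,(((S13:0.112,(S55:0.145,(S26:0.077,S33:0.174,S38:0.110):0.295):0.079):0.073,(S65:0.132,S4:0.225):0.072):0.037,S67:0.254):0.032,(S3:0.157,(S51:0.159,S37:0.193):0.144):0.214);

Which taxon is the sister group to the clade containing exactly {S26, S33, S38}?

The clade containing exactly {S26, S33, S38} attaches to the tree at the node subtending (S55,(S26,S33,S38)).
The other lineage descending from that same node — the sister group — is the single tip S55.

S55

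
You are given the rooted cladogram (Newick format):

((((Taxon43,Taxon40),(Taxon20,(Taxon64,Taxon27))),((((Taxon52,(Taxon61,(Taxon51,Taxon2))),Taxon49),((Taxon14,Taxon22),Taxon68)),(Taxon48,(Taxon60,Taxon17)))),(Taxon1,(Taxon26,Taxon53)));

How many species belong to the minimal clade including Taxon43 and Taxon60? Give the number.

The MRCA of Taxon43 and Taxon60 is the node subtending (((Taxon43,Taxon40),(Taxon20,(Taxon64,Taxon27))),((((Taxon52,(Taxon61,(Taxon51,Taxon2))),Taxon49),((Taxon14,Taxon22),Taxon68)),(Taxon48,(Taxon60,Taxon17)))).
That clade contains 16 terminal taxa: Taxon14, Taxon17, Taxon2, Taxon20, Taxon22, Taxon27, Taxon40, Taxon43, Taxon48, Taxon49, Taxon51, Taxon52, Taxon60, Taxon61, Taxon64, Taxon68.

16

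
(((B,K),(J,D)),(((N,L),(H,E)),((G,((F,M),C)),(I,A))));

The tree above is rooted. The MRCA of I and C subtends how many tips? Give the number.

6

The MRCA of I and C is the node subtending ((G,((F,M),C)),(I,A)).
That clade contains 6 terminal taxa: A, C, F, G, I, M.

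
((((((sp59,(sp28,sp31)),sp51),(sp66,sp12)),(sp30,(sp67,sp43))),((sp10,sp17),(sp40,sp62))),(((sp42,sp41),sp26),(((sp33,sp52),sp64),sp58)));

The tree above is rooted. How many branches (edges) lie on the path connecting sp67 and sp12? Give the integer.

6

The MRCA of sp67 and sp12 is the node subtending ((((sp59,(sp28,sp31)),sp51),(sp66,sp12)),(sp30,(sp67,sp43))).
From sp67 up to that node: 3 branches. From sp12 up to the same node: 3 branches. Total: 3 + 3 = 6.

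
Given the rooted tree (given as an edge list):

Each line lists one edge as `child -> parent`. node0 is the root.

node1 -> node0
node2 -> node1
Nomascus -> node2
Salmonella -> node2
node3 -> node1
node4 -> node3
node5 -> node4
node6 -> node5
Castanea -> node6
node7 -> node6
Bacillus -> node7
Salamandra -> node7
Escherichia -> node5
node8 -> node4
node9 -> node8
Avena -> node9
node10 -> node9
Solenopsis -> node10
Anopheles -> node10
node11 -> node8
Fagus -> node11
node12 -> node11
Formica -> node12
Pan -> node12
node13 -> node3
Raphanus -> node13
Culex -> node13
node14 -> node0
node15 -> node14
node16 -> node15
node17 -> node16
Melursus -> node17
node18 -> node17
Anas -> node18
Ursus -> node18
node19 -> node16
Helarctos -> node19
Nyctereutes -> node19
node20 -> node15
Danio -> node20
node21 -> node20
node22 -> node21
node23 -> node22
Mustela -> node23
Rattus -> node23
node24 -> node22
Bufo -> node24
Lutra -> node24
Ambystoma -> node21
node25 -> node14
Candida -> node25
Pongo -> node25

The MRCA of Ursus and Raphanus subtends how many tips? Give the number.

27

The MRCA of Ursus and Raphanus is the root, so the clade is the entire tree.
That clade contains 27 terminal taxa: Ambystoma, Anas, Anopheles, Avena, Bacillus, Bufo, Candida, Castanea, Culex, Danio, Escherichia, Fagus, Formica, Helarctos, Lutra, Melursus, Mustela, Nomascus, Nyctereutes, Pan, Pongo, Raphanus, Rattus, Salamandra, Salmonella, Solenopsis, Ursus.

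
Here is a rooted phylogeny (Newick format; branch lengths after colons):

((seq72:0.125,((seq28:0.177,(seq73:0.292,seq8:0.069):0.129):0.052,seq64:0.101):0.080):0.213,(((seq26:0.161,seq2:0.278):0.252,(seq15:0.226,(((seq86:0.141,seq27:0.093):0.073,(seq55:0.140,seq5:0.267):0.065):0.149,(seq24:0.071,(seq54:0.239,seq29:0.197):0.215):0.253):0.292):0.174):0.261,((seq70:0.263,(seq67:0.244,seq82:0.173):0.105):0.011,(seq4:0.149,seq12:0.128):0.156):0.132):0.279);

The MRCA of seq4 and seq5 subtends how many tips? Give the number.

The MRCA of seq4 and seq5 is the node subtending (((seq26,seq2),(seq15,(((seq86,seq27),(seq55,seq5)),(seq24,(seq54,seq29))))),((seq70,(seq67,seq82)),(seq4,seq12))).
That clade contains 15 terminal taxa: seq12, seq15, seq2, seq24, seq26, seq27, seq29, seq4, seq5, seq54, seq55, seq67, seq70, seq82, seq86.

15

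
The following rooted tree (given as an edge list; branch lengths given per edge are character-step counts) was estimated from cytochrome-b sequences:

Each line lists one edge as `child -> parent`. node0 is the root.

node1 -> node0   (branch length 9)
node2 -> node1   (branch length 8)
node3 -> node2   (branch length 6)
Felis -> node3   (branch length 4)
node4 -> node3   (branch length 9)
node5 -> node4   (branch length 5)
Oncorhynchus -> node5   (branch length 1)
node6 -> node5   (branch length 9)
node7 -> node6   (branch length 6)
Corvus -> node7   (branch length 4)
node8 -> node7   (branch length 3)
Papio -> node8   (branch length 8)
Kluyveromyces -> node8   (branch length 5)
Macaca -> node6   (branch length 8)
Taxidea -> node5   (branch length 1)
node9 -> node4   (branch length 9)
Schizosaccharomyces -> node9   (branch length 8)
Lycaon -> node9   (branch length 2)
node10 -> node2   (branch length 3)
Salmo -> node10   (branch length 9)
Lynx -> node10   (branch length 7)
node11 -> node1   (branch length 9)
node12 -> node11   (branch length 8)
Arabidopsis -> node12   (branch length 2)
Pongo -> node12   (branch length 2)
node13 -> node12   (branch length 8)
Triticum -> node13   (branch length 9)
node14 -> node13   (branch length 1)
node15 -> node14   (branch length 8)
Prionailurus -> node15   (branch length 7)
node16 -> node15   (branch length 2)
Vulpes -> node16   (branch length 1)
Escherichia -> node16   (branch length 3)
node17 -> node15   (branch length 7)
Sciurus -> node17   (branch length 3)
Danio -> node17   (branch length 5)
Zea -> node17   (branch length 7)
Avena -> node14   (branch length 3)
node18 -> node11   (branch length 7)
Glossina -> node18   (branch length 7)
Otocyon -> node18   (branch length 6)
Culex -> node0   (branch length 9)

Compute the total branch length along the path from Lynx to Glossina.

41

The path runs Lynx → … → MRCA → … → Glossina; the MRCA is the node subtending (((Felis,((Oncorhynchus,((Corvus,(Papio,Kluyveromyces)),Macaca),Taxidea),(Schizosaccharomyces,Lycaon))),(Salmo,Lynx)),((Arabidopsis,Pongo,(Triticum,((Prionailurus,(Vulpes,Escherichia),(Sciurus,Danio,Zea)),Avena))),(Glossina,Otocyon))).
Branch lengths along that path: 7 + 3 + 8 + 9 + 7 + 7 = 41.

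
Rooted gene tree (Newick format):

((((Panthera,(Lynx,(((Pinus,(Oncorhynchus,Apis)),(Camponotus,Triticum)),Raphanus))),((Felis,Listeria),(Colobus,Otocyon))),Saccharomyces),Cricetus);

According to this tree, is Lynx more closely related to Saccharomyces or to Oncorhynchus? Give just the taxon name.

The MRCA of Lynx and Oncorhynchus subtends (Lynx,(((Pinus,(Oncorhynchus,Apis)),(Camponotus,Triticum)),Raphanus)) (7 taxa).
The MRCA of Lynx and Saccharomyces subtends (((Panthera,(Lynx,(((Pinus,(Oncorhynchus,Apis)),(Camponotus,Triticum)),Raphanus))),((Felis,Listeria),(Colobus,Otocyon))),Saccharomyces) (13 taxa).
The first is nested inside the second, so Lynx shares a more recent common ancestor with Oncorhynchus.

Oncorhynchus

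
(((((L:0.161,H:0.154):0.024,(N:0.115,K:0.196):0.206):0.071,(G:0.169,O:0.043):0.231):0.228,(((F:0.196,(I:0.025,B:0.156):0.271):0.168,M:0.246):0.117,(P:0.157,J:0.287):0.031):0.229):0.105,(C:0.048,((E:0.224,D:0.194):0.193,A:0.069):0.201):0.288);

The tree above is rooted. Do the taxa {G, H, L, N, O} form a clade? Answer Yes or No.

The MRCA of the listed taxa subtends (((L,H),(N,K)),(G,O)).
That clade also contains K, which is not in the proposed group, so the group is not monophyletic.

No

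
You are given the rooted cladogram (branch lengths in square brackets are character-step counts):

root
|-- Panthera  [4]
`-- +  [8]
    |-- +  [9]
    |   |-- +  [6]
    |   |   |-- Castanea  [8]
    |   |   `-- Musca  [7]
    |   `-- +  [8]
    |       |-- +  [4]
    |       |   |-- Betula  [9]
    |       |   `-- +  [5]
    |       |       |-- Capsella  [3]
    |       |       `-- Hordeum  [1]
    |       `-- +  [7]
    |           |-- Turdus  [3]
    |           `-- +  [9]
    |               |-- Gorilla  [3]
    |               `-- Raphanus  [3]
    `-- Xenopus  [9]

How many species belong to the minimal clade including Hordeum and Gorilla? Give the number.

6

The MRCA of Hordeum and Gorilla is the node subtending ((Betula,(Capsella,Hordeum)),(Turdus,(Gorilla,Raphanus))).
That clade contains 6 terminal taxa: Betula, Capsella, Gorilla, Hordeum, Raphanus, Turdus.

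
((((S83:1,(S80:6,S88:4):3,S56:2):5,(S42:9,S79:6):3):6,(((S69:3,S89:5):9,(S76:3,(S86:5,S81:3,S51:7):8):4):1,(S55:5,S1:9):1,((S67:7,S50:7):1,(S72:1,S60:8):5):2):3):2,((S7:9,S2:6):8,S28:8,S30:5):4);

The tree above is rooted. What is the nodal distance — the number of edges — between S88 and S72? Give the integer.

8

The MRCA of S88 and S72 is the node subtending (((S83,(S80,S88),S56),(S42,S79)),(((S69,S89),(S76,(S86,S81,S51))),(S55,S1),((S67,S50),(S72,S60)))).
From S88 up to that node: 4 branches. From S72 up to the same node: 4 branches. Total: 4 + 4 = 8.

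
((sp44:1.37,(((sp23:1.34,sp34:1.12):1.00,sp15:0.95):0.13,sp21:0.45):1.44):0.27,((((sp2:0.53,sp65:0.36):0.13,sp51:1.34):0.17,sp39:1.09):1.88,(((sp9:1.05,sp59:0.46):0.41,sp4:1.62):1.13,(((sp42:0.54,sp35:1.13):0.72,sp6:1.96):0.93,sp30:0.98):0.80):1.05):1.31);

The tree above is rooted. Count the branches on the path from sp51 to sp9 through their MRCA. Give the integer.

The MRCA of sp51 and sp9 is the node subtending ((((sp2,sp65),sp51),sp39),(((sp9,sp59),sp4),(((sp42,sp35),sp6),sp30))).
From sp51 up to that node: 3 branches. From sp9 up to the same node: 4 branches. Total: 3 + 4 = 7.

7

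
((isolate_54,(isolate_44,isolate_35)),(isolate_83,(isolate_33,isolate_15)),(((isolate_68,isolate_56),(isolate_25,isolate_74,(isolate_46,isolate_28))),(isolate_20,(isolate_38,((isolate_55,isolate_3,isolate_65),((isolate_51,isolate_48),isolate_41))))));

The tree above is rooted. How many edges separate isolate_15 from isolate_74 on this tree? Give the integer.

7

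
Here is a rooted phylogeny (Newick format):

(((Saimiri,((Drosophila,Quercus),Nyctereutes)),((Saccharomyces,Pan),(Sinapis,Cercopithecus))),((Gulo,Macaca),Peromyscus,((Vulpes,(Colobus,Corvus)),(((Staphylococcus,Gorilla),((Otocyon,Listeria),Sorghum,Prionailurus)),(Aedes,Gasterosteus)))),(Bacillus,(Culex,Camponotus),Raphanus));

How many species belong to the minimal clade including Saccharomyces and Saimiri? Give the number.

The MRCA of Saccharomyces and Saimiri is the node subtending ((Saimiri,((Drosophila,Quercus),Nyctereutes)),((Saccharomyces,Pan),(Sinapis,Cercopithecus))).
That clade contains 8 terminal taxa: Cercopithecus, Drosophila, Nyctereutes, Pan, Quercus, Saccharomyces, Saimiri, Sinapis.

8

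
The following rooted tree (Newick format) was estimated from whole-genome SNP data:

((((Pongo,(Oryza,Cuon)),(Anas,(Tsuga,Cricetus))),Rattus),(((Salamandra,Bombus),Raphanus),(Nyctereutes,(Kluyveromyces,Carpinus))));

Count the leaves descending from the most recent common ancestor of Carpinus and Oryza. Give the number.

The MRCA of Carpinus and Oryza is the root, so the clade is the entire tree.
That clade contains 13 terminal taxa: Anas, Bombus, Carpinus, Cricetus, Cuon, Kluyveromyces, Nyctereutes, Oryza, Pongo, Raphanus, Rattus, Salamandra, Tsuga.

13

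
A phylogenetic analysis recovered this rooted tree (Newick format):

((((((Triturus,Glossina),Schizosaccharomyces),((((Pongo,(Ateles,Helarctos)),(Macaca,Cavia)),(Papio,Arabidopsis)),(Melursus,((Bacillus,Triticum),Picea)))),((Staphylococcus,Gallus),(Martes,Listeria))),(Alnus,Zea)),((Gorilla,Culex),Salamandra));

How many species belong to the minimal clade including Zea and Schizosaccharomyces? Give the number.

The MRCA of Zea and Schizosaccharomyces is the node subtending (((((Triturus,Glossina),Schizosaccharomyces),((((Pongo,(Ateles,Helarctos)),(Macaca,Cavia)),(Papio,Arabidopsis)),(Melursus,((Bacillus,Triticum),Picea)))),((Staphylococcus,Gallus),(Martes,Listeria))),(Alnus,Zea)).
That clade contains 20 terminal taxa: Alnus, Arabidopsis, Ateles, Bacillus, Cavia, Gallus, Glossina, Helarctos, Listeria, Macaca, Martes, Melursus, Papio, Picea, Pongo, Schizosaccharomyces, Staphylococcus, Triticum, Triturus, Zea.

20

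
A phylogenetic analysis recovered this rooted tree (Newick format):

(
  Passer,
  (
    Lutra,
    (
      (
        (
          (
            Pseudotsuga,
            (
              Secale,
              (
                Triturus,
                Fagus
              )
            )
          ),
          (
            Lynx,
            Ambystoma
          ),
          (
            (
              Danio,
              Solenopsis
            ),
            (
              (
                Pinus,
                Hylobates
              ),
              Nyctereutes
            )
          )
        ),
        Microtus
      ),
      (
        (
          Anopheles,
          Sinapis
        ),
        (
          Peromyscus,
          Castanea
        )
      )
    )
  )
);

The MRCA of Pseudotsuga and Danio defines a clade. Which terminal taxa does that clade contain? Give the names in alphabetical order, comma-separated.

Ambystoma, Danio, Fagus, Hylobates, Lynx, Nyctereutes, Pinus, Pseudotsuga, Secale, Solenopsis, Triturus

Tracing Pseudotsuga: it sits inside (Pseudotsuga,(Secale,(Triturus,Fagus))).
Tracing Danio: it sits inside (Danio,Solenopsis).
The smallest clade enclosing both is ((Pseudotsuga,(Secale,(Triturus,Fagus))),(Lynx,Ambystoma),((Danio,Solenopsis),((Pinus,Hylobates),Nyctereutes))); the answer is its 11 terminal taxa in alphabetical order.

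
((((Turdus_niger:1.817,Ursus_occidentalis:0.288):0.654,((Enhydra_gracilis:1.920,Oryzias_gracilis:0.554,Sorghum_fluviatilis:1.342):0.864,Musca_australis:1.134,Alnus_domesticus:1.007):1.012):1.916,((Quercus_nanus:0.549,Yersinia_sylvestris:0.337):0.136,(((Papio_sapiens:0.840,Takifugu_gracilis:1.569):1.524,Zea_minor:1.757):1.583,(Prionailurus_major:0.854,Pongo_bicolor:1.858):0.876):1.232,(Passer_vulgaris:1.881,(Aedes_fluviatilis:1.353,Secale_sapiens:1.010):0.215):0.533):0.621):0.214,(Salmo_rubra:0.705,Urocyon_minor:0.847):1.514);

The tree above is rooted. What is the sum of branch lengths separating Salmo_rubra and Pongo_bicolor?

7.020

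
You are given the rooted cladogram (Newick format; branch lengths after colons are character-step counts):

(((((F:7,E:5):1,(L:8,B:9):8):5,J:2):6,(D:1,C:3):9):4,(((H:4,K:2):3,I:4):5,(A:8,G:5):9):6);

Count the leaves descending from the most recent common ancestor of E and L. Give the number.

4

The MRCA of E and L is the node subtending ((F,E),(L,B)).
That clade contains 4 terminal taxa: B, E, F, L.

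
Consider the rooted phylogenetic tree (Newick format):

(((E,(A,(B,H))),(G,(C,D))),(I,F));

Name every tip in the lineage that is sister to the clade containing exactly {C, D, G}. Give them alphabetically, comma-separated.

The clade containing exactly {C, D, G} attaches to the tree at the node subtending ((E,(A,(B,H))),(G,(C,D))).
The other lineage descending from that same node — the sister group — is (E,(A,(B,H))); its 4 tips in alphabetical order are the answer.

A, B, E, H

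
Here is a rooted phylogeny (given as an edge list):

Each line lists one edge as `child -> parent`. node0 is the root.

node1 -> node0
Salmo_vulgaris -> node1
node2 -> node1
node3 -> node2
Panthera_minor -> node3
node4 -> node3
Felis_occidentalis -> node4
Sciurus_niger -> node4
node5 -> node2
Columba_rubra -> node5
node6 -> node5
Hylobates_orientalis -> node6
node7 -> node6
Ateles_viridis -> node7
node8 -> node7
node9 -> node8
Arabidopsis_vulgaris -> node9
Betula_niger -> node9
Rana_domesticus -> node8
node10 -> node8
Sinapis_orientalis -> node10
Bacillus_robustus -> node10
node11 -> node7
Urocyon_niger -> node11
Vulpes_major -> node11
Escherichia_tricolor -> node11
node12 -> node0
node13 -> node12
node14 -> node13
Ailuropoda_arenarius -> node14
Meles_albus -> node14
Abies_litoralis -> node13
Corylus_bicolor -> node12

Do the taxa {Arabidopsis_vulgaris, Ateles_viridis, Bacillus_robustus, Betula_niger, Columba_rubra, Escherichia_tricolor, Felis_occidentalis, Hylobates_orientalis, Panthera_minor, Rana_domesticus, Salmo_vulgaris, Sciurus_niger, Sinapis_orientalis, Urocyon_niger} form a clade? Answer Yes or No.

The MRCA of the listed taxa subtends (Salmo_vulgaris,((Panthera_minor,(Felis_occidentalis,Sciurus_niger)),(Columba_rubra,(Hylobates_orientalis,(Ateles_viridis,((Arabidopsis_vulgaris,Betula_niger),Rana_domesticus,(Sinapis_orientalis,Bacillus_robustus)),(Urocyon_niger,Vulpes_major,Escherichia_tricolor)))))).
That clade also contains Vulpes_major, which is not in the proposed group, so the group is not monophyletic.

No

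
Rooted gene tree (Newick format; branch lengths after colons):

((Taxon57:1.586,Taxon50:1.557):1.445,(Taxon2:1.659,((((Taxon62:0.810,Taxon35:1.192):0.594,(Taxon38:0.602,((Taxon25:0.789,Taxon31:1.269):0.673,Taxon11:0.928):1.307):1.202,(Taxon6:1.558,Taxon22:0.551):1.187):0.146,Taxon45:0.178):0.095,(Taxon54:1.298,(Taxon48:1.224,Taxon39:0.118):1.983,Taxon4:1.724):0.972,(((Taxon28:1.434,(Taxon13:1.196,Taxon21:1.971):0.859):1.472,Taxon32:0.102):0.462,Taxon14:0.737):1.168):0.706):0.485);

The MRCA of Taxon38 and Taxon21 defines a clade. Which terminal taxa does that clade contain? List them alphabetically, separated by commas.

Tracing Taxon38: it sits inside (Taxon38,((Taxon25,Taxon31),Taxon11)).
Tracing Taxon21: it sits inside (Taxon13,Taxon21).
The smallest clade enclosing both is ((((Taxon62,Taxon35),(Taxon38,((Taxon25,Taxon31),Taxon11)),(Taxon6,Taxon22)),Taxon45),(Taxon54,(Taxon48,Taxon39),Taxon4),(((Taxon28,(Taxon13,Taxon21)),Taxon32),Taxon14)); the answer is its 18 terminal taxa in alphabetical order.

Taxon11, Taxon13, Taxon14, Taxon21, Taxon22, Taxon25, Taxon28, Taxon31, Taxon32, Taxon35, Taxon38, Taxon39, Taxon4, Taxon45, Taxon48, Taxon54, Taxon6, Taxon62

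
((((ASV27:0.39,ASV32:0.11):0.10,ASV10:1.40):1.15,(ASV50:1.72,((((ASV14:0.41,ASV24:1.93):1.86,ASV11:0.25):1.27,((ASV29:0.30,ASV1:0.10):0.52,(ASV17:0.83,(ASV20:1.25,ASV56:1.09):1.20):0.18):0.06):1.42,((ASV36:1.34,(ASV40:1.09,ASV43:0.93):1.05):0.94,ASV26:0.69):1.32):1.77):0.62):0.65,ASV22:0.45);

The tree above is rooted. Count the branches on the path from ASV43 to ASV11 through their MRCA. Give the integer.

7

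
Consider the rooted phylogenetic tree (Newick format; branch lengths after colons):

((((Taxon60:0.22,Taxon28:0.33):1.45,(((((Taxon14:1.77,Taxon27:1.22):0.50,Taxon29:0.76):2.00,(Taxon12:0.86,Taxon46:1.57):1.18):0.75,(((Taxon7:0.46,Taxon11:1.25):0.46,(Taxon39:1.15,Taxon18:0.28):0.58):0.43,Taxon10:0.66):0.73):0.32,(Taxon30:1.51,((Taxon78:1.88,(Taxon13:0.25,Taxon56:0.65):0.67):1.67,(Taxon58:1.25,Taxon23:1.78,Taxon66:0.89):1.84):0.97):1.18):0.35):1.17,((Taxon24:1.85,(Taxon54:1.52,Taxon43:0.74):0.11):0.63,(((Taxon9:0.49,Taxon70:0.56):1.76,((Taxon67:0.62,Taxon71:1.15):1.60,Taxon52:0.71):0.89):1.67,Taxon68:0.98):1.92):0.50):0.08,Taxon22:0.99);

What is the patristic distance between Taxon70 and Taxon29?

11.76

The path runs Taxon70 → … → MRCA → … → Taxon29; the MRCA is the node subtending (((Taxon60,Taxon28),(((((Taxon14,Taxon27),Taxon29),(Taxon12,Taxon46)),(((Taxon7,Taxon11),(Taxon39,Taxon18)),Taxon10)),(Taxon30,((Taxon78,(Taxon13,Taxon56)),(Taxon58,Taxon23,Taxon66))))),((Taxon24,(Taxon54,Taxon43)),(((Taxon9,Taxon70),((Taxon67,Taxon71),Taxon52)),Taxon68))).
Branch lengths along that path: 0.56 + 1.76 + 1.67 + 1.92 + 0.50 + 1.17 + 0.35 + 0.32 + 0.75 + 2.00 + 0.76 = 11.76.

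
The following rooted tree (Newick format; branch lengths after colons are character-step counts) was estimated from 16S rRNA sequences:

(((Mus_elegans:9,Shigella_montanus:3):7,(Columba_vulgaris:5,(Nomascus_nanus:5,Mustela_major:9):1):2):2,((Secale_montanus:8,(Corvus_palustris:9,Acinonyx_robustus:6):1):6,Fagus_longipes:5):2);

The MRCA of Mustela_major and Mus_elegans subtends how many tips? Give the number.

5

The MRCA of Mustela_major and Mus_elegans is the node subtending ((Mus_elegans,Shigella_montanus),(Columba_vulgaris,(Nomascus_nanus,Mustela_major))).
That clade contains 5 terminal taxa: Columba_vulgaris, Mus_elegans, Mustela_major, Nomascus_nanus, Shigella_montanus.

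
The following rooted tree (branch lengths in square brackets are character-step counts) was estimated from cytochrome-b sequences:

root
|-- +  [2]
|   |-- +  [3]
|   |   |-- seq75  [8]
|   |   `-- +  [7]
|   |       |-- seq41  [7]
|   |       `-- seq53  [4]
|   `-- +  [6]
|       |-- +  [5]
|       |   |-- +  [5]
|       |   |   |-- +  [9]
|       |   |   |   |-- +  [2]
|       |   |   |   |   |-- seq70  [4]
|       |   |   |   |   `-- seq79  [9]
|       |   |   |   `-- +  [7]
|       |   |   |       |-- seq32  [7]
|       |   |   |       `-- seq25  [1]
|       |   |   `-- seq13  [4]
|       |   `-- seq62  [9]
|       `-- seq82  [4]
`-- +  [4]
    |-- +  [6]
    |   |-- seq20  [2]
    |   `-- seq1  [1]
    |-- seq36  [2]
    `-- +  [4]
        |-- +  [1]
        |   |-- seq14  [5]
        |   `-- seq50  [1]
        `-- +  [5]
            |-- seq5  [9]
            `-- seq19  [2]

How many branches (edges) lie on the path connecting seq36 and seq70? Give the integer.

The MRCA of seq36 and seq70 is the root of the tree.
From seq36 up to that node: 2 branches. From seq70 up to the same node: 7 branches. Total: 2 + 7 = 9.

9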